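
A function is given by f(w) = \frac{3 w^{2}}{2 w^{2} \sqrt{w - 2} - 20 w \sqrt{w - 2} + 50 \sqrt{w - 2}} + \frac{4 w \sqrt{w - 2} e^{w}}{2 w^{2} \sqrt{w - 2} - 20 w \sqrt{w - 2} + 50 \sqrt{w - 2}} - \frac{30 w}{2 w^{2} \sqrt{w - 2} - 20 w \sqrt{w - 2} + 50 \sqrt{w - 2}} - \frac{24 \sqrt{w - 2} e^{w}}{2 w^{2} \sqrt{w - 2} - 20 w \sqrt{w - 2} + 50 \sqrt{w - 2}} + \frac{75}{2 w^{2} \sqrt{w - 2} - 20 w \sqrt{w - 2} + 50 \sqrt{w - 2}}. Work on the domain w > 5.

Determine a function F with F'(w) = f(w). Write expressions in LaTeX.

An antiderivative is F(w) = 3 \sqrt{w - 2} + \frac{2 e^{w}}{w - 5}.

The integrand splits into summands that can be handled one at a time.
Check: d/dw[3 \sqrt{w - 2} + \frac{2 e^{w}}{w - 5}] = \frac{3 w^{2} + 4 w \sqrt{w - 2} e^{w} - 30 w - 24 \sqrt{w - 2} e^{w} + 75}{2 w^{2} \sqrt{w - 2} - 20 w \sqrt{w - 2} + 50 \sqrt{w - 2}}, which equals f(w).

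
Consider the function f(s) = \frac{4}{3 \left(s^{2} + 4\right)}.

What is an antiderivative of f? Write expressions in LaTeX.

An antiderivative is F(s) = \frac{2 \operatorname{atan}{\left(\frac{s}{2} \right)}}{3}.

Since d/ds undoes antidifferentiation here, F'(s) = f(s) is required of F(s).
Check: d/ds[\frac{2 \operatorname{atan}{\left(\frac{s}{2} \right)}}{3}] = \frac{4}{3 s^{2} + 12}, which equals f(s).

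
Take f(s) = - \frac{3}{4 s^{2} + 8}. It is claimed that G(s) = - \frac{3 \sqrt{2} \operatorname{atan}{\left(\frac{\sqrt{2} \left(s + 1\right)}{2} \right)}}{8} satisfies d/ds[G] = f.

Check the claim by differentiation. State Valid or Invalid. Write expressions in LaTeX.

d/ds[G] = - \frac{3}{4 s^{2} + 8 s + 12}
d/ds[G] - f(s) = \frac{6 s + 3}{4 s^{4} + 8 s^{3} + 20 s^{2} + 16 s + 24} != 0.

Invalid: d/ds[G] - f = \frac{6 s + 3}{4 s^{4} + 8 s^{3} + 20 s^{2} + 16 s + 24}, which is not 0.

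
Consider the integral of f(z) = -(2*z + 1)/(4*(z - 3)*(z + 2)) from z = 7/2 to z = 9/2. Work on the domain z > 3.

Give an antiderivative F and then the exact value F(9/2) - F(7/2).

Antiderivative: F(z) = -7*log(z - 3)/20 - 3*log(z + 2)/20; value = -3*log(13/2)/20 - 7*log(2)/20 - 7*log(3/2)/20 + 3*log(11/2)/20

The denominator factors as 4*(z - 3)*(z + 2); partial fractions split f into directly integrable pieces: -3/(20*(z + 2)) - 7/(20*(z - 3)).
F(z) = -7*log(z - 3)/20 - 3*log(z + 2)/20 is an antiderivative of f.
Check: d/dz[-7*log(z - 3)/20 - 3*log(z + 2)/20] = (-2*z - 1)/(4*z**2 - 4*z - 24), which equals f(z).
F(9/2) = -3*log(13/2)/20 - 7*log(3/2)/20; F(7/2) = -3*log(11/2)/20 + 7*log(2)/20.
Integral = F(9/2) - F(7/2) = -3*log(13/2)/20 - 7*log(2)/20 - 7*log(3/2)/20 + 3*log(11/2)/20.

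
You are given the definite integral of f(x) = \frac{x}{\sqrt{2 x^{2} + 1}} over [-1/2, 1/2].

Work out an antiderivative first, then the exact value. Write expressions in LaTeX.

Antiderivative: F(x) = \frac{\sqrt{2 x^{2} + 1}}{2}; value = 0

The substitution u = 2 x^{2} + 1 works: f is exactly (dF/du)*(du/dx) for that inner function.
F(x) = \frac{\sqrt{2 x^{2} + 1}}{2} is an antiderivative of f.
Check: d/dx[\frac{\sqrt{2 x^{2} + 1}}{2}] = \frac{x}{\sqrt{2 x^{2} + 1}} = f(x).
F(1/2) = \frac{\sqrt{6}}{4}; F(-1/2) = \frac{\sqrt{6}}{4}.
Integral = F(1/2) - F(-1/2) = 0.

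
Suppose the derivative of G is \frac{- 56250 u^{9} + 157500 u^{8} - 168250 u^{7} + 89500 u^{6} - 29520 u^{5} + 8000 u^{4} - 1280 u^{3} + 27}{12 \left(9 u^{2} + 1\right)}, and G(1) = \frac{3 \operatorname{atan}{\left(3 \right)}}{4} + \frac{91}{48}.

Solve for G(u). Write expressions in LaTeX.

G(u) = - \frac{5 \left(\frac{5 u^{2}}{2} - 2 u\right)^{4}}{3} + \frac{3 \operatorname{atan}{\left(3 u \right)}}{4} + 2

Check a candidate G(u) by differentiating: d/du[G] must match the given G'(u).
A general antiderivative is - \frac{5 \left(\frac{5 u^{2}}{2} - 2 u\right)^{4}}{3} + \frac{3 \operatorname{atan}{\left(3 u \right)}}{4} + C.
The condition gives C = \frac{3 \operatorname{atan}{\left(3 \right)}}{4} + \frac{91}{48} - (- \frac{5}{48} + \frac{3 \operatorname{atan}{\left(3 \right)}}{4}) = 2.
So G(u) = - \frac{5 \left(\frac{5 u^{2}}{2} - 2 u\right)^{4}}{3} + \frac{3 \operatorname{atan}{\left(3 u \right)}}{4} + 2.
Check: d/du[- \frac{5 \left(\frac{5 u^{2}}{2} - 2 u\right)^{4}}{3} + \frac{3 \operatorname{atan}{\left(3 u \right)}}{4} + 2] = \frac{- 56250 u^{9} + 157500 u^{8} - 168250 u^{7} + 89500 u^{6} - 29520 u^{5} + 8000 u^{4} - 1280 u^{3} + 27}{108 u^{2} + 12}, which equals G'(u).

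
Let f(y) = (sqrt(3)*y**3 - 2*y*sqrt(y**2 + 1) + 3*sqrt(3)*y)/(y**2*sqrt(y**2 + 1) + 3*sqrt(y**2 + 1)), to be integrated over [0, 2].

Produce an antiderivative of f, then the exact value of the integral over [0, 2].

Antiderivative: F(y) = sqrt(3)*sqrt(y**2 + 1) - log(y**2 + 3); value = -log(7) - sqrt(3) + log(3) + sqrt(15)

An antiderivative F(y) passes only if d/dy[F] lands on f(y) exactly.
F(y) = sqrt(3)*sqrt(y**2 + 1) - log(y**2 + 3) is an antiderivative of f.
Check: d/dy[sqrt(3)*sqrt(y**2 + 1) - log(y**2 + 3)] = (sqrt(3)*y**3 - 2*y*sqrt(y**2 + 1) + 3*sqrt(3)*y)/(y**2*sqrt(y**2 + 1) + 3*sqrt(y**2 + 1)) = f(y).
F(2) = -log(7) + sqrt(15); F(0) = -log(3) + sqrt(3).
Integral = F(2) - F(0) = -log(7) - sqrt(3) + log(3) + sqrt(15).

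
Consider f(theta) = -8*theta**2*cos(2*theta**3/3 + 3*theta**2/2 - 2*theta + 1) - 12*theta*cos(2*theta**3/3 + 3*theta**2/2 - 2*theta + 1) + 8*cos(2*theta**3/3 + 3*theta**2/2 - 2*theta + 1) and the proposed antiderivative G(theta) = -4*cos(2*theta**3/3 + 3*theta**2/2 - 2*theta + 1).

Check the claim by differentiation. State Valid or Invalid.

Invalid: d/dtheta[G] - f = 8*theta**2*sin(2*theta**3/3 + 3*theta**2/2 - 2*theta + 1) + 8*theta**2*cos(2*theta**3/3 + 3*theta**2/2 - 2*theta + 1) + 12*theta*sin(2*theta**3/3 + 3*theta**2/2 - 2*theta + 1) + 12*theta*cos(2*theta**3/3 + 3*theta**2/2 - 2*theta + 1) - 8*sin(2*theta**3/3 + 3*theta**2/2 - 2*theta + 1) - 8*cos(2*theta**3/3 + 3*theta**2/2 - 2*theta + 1), which is not 0.

d/dtheta[G] = 8*theta**2*sin(2*theta**3/3 + 3*theta**2/2 - 2*theta + 1) + 12*theta*sin(2*theta**3/3 + 3*theta**2/2 - 2*theta + 1) - 8*sin(2*theta**3/3 + 3*theta**2/2 - 2*theta + 1)
d/dtheta[G] - f(theta) = 8*theta**2*sin(2*theta**3/3 + 3*theta**2/2 - 2*theta + 1) + 8*theta**2*cos(2*theta**3/3 + 3*theta**2/2 - 2*theta + 1) + 12*theta*sin(2*theta**3/3 + 3*theta**2/2 - 2*theta + 1) + 12*theta*cos(2*theta**3/3 + 3*theta**2/2 - 2*theta + 1) - 8*sin(2*theta**3/3 + 3*theta**2/2 - 2*theta + 1) - 8*cos(2*theta**3/3 + 3*theta**2/2 - 2*theta + 1) != 0.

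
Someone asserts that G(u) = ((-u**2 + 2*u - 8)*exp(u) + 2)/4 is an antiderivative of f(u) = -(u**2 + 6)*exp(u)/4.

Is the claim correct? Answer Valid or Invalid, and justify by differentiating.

Valid. The derivative of G reproduces f.

d/du[G] = -u**2*exp(u)/4 - 3*exp(u)/2
This equals f(u) exactly, so the claim holds.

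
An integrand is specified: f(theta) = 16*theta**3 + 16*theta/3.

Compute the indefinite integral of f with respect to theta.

F(theta) = 4*(3*theta**2 + 1)**2/9 + C

f matches the chain-rule pattern g'(h)*h' with inner function h(theta) = theta**2 + 1/3; substituting u = h(theta) collapses the integral.
Check: d/dtheta[4*(3*theta**2 + 1)**2/9] = 16*theta**3 + 16*theta/3 = f(theta).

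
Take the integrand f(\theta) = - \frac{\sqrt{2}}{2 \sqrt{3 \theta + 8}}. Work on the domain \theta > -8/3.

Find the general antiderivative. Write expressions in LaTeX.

A first test for any F(\theta): its \theta-derivative must equal f(\theta) identically.
Check: d/d\theta[- \frac{\sqrt{2} \sqrt{3 \theta + 8}}{3}] = - \frac{\sqrt{2}}{2 \sqrt{3 \theta + 8}} = f(\theta).

F(\theta) = - \frac{\sqrt{2} \sqrt{3 \theta + 8}}{3} + C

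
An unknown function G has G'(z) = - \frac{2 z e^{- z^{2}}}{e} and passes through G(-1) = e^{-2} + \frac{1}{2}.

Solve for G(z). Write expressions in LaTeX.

The substitution u = - z^{2} - 1 works: G'(z) is exactly (dG/du)*(du/dz) for that inner function.
A general antiderivative is e^{- z^{2} - 1} + C.
The condition gives C = e^{-2} + \frac{1}{2} - (e^{-2}) = \frac{1}{2}.
So G(z) = \frac{\left(e e^{z^{2}} + 2\right) e^{- z^{2}}}{2 e}.
Check: d/dz[\frac{\left(e e^{z^{2}} + 2\right) e^{- z^{2}}}{2 e}] = - \frac{2 z e^{- z^{2}}}{e} = G'(z).

G(z) = \frac{\left(e e^{z^{2}} + 2\right) e^{- z^{2}}}{2 e}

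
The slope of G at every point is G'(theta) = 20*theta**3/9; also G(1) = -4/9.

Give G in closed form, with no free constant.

For G(theta) to be correct, d/dtheta[G] must agree with the stated G'(theta) identically.
A general antiderivative is 5*theta**4/9 + C.
The condition gives C = -4/9 - (5/9) = -1.
So G(theta) = 5*theta**4/9 - 1.
Check: d/dtheta[5*theta**4/9 - 1] = 20*theta**3/9 = G'(theta).

G(theta) = 5*theta**4/9 - 1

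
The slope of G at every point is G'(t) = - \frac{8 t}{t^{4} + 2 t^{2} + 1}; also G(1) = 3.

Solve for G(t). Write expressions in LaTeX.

The substitution u = \frac{t^{2}}{2} + \frac{1}{2} works: G'(t) is exactly (dG/du)*(du/dt) for that inner function.
A general antiderivative is \frac{2}{\frac{t^{2}}{2} + \frac{1}{2}} + C.
The condition gives C = 3 - (2) = 1.
So G(t) = \frac{t^{2} + 5}{t^{2} + 1}.
Check: d/dt[\frac{t^{2} + 5}{t^{2} + 1}] = - \frac{8 t}{t^{4} + 2 t^{2} + 1} = G'(t).

G(t) = \frac{t^{2} + 5}{t^{2} + 1}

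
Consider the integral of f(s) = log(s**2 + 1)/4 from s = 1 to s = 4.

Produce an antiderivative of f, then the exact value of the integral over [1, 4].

Antiderivative: F(s) = (s*log(s**2 + 1) - 2*s + 2*atan(s))/4; value = -3/2 - pi/8 - log(2)/4 + atan(4)/2 + log(17)

Recover f(s) by differentiating a candidate F(s); any mismatch rules it out.
F(s) = (s*log(s**2 + 1) - 2*s + 2*atan(s))/4 is an antiderivative of f.
Check: d/ds[(s*log(s**2 + 1) - 2*s + 2*atan(s))/4] = log(s**2 + 1)/4 = f(s).
F(4) = -2 + atan(4)/2 + log(17); F(1) = -1/2 + log(2)/4 + pi/8.
Integral = F(4) - F(1) = -3/2 - pi/8 - log(2)/4 + atan(4)/2 + log(17).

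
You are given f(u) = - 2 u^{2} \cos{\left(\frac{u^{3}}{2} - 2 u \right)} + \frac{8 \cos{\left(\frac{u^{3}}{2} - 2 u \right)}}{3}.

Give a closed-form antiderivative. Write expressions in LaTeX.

An antiderivative is F(u) = - \frac{4 \sin{\left(\frac{u^{3}}{2} - 2 u \right)}}{3}.

The substitution w = \frac{u^{3}}{2} - 2 u works: f is exactly (dF/dw)*(dw/du) for that inner function.
Check: d/du[- \frac{4 \sin{\left(\frac{u^{3}}{2} - 2 u \right)}}{3}] = - 2 u^{2} \cos{\left(\frac{u^{3}}{2} - 2 u \right)} + \frac{8 \cos{\left(\frac{u^{3}}{2} - 2 u \right)}}{3} = f(u).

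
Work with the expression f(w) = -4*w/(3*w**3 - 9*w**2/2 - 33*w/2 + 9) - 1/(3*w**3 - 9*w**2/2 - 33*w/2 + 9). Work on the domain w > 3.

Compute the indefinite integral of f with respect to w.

The denominator factors as 3*(w - 3)*(w + 2)*(2*w - 1); partial fractions split f into directly integrable pieces: 8/(25*(2*w - 1)) + 14/(75*(w + 2)) - 26/(75*(w - 3)).
Check: d/dw[-26*log(w - 3)/75 + 4*log(w - 1/2)/25 + 14*log(w + 2)/75] = (-8*w - 2)/(6*w**3 - 9*w**2 - 33*w + 18), which equals f(w).

F(w) = -26*log(w - 3)/75 + 4*log(w - 1/2)/25 + 14*log(w + 2)/75 + C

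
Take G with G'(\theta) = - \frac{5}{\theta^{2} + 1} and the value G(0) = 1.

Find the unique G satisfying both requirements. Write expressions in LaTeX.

Differentiate the proposed G(\theta) back; it has to land on the given G'(\theta).
A general antiderivative is - 5 \operatorname{atan}{\left(\theta \right)} + C.
The condition gives C = 1 - (0) = 1.
So G(\theta) = 1 - 5 \operatorname{atan}{\left(\theta \right)}.
Check: d/d\theta[1 - 5 \operatorname{atan}{\left(\theta \right)}] = - \frac{5}{\theta^{2} + 1} = G'(\theta).

G(\theta) = 1 - 5 \operatorname{atan}{\left(\theta \right)}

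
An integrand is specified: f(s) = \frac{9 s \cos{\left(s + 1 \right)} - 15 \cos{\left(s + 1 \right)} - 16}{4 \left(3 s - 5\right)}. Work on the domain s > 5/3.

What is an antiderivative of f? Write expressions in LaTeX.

Whatever form F(s) takes, F'(s) = f(s) is non-negotiable.
Check: d/ds[- \frac{4 \log{\left(3 s - 5 \right)}}{3} + \frac{3 \sin{\left(s + 1 \right)}}{4}] = \frac{9 s \cos{\left(s + 1 \right)} - 15 \cos{\left(s + 1 \right)} - 16}{12 s - 20}, which equals f(s).

An antiderivative is F(s) = - \frac{4 \log{\left(3 s - 5 \right)}}{3} + \frac{3 \sin{\left(s + 1 \right)}}{4}.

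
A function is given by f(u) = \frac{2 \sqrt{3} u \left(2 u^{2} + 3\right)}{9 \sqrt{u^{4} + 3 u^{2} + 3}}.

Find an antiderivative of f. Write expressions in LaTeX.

f matches the chain-rule pattern g'(h)*h' with inner function h(u) = \frac{u^{4}}{3} + u^{2} + 1; substituting w = h(u) collapses the integral.
Check: d/du[\frac{2 \sqrt{\frac{u^{4}}{3} + u^{2} + 1}}{3}] = \frac{4 \sqrt{3} u^{3} + 6 \sqrt{3} u}{9 \sqrt{u^{4} + 3 u^{2} + 3}}, which equals f(u).

An antiderivative is F(u) = \frac{2 \sqrt{\frac{u^{4}}{3} + u^{2} + 1}}{3}.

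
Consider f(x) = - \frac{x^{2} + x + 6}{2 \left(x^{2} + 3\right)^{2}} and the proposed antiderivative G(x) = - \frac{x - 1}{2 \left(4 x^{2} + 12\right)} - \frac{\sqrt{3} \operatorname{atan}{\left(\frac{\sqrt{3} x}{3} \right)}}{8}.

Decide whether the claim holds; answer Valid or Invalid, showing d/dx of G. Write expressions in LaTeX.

Invalid: d/dx[G] - f = \frac{x^{2} + x + 6}{4 x^{4} + 24 x^{2} + 36}, which is not 0.

d/dx[G] = \frac{- x^{2} - x - 6}{4 x^{4} + 24 x^{2} + 36}
d/dx[G] - f(x) = \frac{x^{2} + x + 6}{4 x^{4} + 24 x^{2} + 36} != 0.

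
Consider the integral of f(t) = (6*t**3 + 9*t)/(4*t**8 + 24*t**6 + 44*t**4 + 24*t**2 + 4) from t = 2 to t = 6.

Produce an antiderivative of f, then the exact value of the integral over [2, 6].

Antiderivative: F(t) = -1/(4*(2*t**4/3 + 2*t**2 + 2/3)); value = 516/40745

f matches the chain-rule pattern g'(h)*h' with inner function h(t) = 2*t**4/3 + 2*t**2 + 2/3; substituting u = h(t) collapses the integral.
F(t) = -1/(4*(2*t**4/3 + 2*t**2 + 2/3)) is an antiderivative of f.
Check: d/dt[-1/(4*(2*t**4/3 + 2*t**2 + 2/3))] = (6*t**3 + 9*t)/(4*t**8 + 24*t**6 + 44*t**4 + 24*t**2 + 4) = f(t).
F(6) = -3/11240; F(2) = -3/232.
Integral = F(6) - F(2) = 516/40745.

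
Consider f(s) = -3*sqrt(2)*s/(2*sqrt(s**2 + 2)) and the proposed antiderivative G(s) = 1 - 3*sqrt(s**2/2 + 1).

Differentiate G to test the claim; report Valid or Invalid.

d/ds[G] = -3*sqrt(2)*s/(2*sqrt(s**2 + 2))
This equals f(s) exactly, so the claim holds.

Valid - differentiating G returns exactly f.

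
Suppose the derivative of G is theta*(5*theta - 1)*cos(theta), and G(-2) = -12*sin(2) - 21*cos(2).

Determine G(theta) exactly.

Check a candidate G(theta) by differentiating: d/dtheta[G] must match the given G'(theta).
A general antiderivative is 5*theta**2*sin(theta) - theta*sin(theta) + 10*theta*cos(theta) - 10*sin(theta) - cos(theta) + C.
The condition gives C = -12*sin(2) - 21*cos(2) - (-12*sin(2) - 21*cos(2)) = 0.
So G(theta) = 5*theta**2*sin(theta) - theta*sin(theta) + 10*theta*cos(theta) - 10*sin(theta) - cos(theta).
Check: d/dtheta[5*theta**2*sin(theta) - theta*sin(theta) + 10*theta*cos(theta) - 10*sin(theta) - cos(theta)] = 5*theta**2*cos(theta) - theta*cos(theta), which equals G'(theta).

G(theta) = 5*theta**2*sin(theta) - theta*sin(theta) + 10*theta*cos(theta) - 10*sin(theta) - cos(theta)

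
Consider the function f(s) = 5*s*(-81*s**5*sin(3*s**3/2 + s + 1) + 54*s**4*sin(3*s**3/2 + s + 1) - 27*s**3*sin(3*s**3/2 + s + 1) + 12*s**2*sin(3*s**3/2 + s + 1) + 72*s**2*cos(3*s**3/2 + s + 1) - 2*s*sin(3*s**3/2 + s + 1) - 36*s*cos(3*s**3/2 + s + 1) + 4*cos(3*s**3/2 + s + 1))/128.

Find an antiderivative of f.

f has the shape u'v + uv' for u = 5*(3*s**2/4 - s/4)**2/4 and v = cos(3*s**3/2 + s + 1) — it is the derivative of the product u*v.
Check: d/ds[5*s**2*(3*s - 1)**2*cos(3*s**3/2 + s + 1)/64] = -405*s**6*sin(3*s**3/2 + s + 1)/128 + 135*s**5*sin(3*s**3/2 + s + 1)/64 - 135*s**4*sin(3*s**3/2 + s + 1)/128 + 15*s**3*sin(3*s**3/2 + s + 1)/32 + 45*s**3*cos(3*s**3/2 + s + 1)/16 - 5*s**2*sin(3*s**3/2 + s + 1)/64 - 45*s**2*cos(3*s**3/2 + s + 1)/32 + 5*s*cos(3*s**3/2 + s + 1)/32, which equals f(s).

An antiderivative is F(s) = 5*s**2*(3*s - 1)**2*cos(3*s**3/2 + s + 1)/64.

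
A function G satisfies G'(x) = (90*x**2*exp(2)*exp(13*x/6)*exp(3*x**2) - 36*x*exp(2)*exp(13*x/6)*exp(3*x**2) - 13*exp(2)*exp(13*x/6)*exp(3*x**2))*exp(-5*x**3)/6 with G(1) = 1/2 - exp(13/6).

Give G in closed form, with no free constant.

G(x) = -(2*exp(2)*exp(13*x/6)*exp(3*x**2)*exp(-5*x**3) - 1)/2

G'(x) has the shape u'v + uv' for u = -exp(3*x/2) and v = exp(-5*x**3 + 3*x**2 + 2*x/3 + 2) — it is the derivative of the product u*v.
A general antiderivative is -exp(3*x/2)*exp(-5*x**3 + 3*x**2 + 2*x/3 + 2) + C.
The condition gives C = 1/2 - exp(13/6) - (-exp(13/6)) = 1/2.
So G(x) = -(2*exp(2)*exp(13*x/6)*exp(3*x**2)*exp(-5*x**3) - 1)/2.
Check: d/dx[-(2*exp(2)*exp(13*x/6)*exp(3*x**2)*exp(-5*x**3) - 1)/2] = (90*x**2*exp(2)*exp(13*x/6)*exp(3*x**2) - 36*x*exp(2)*exp(13*x/6)*exp(3*x**2) - 13*exp(2)*exp(13*x/6)*exp(3*x**2))*exp(-5*x**3)/6 = G'(x).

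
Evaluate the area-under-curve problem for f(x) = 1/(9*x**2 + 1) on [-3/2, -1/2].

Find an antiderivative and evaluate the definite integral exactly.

Antiderivative: F(x) = atan(3*x)/3; value = -atan(3/2)/3 + atan(9/2)/3

Whatever form F(x) takes, F'(x) = f(x) is non-negotiable.
F(x) = atan(3*x)/3 is an antiderivative of f.
Check: d/dx[atan(3*x)/3] = 1/(9*x**2 + 1) = f(x).
F(-1/2) = -atan(3/2)/3; F(-3/2) = -atan(9/2)/3.
Integral = F(-1/2) - F(-3/2) = -atan(3/2)/3 + atan(9/2)/3.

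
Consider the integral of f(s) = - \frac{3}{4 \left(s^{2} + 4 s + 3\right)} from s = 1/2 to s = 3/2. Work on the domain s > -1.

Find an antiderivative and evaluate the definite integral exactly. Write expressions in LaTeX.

Factor the denominator (4 \left(s + 1\right) \left(s + 3\right)) and decompose: f = \frac{3}{8 \left(s + 3\right)} - \frac{3}{8 \left(s + 1\right)}; each piece integrates to a log, atan, or power term.
F(s) = - \frac{3 \left(\log{\left(s + 1 \right)} - \log{\left(s + 3 \right)}\right)}{8} is an antiderivative of f.
Check: d/ds[- \frac{3 \left(\log{\left(s + 1 \right)} - \log{\left(s + 3 \right)}\right)}{8}] = - \frac{3}{4 s^{2} + 16 s + 12}, which equals f(s).
F(3/2) = - \frac{3 \log{\left(\frac{5}{2} \right)}}{8} + \frac{3 \log{\left(\frac{9}{2} \right)}}{8}; F(1/2) = - \frac{3 \log{\left(\frac{3}{2} \right)}}{8} + \frac{3 \log{\left(\frac{7}{2} \right)}}{8}.
Integral = F(3/2) - F(1/2) = - \frac{3 \log{\left(\frac{7}{2} \right)}}{8} - \frac{3 \log{\left(\frac{5}{2} \right)}}{8} + \frac{3 \log{\left(\frac{3}{2} \right)}}{8} + \frac{3 \log{\left(\frac{9}{2} \right)}}{8}.

Antiderivative: F(s) = - \frac{3 \left(\log{\left(s + 1 \right)} - \log{\left(s + 3 \right)}\right)}{8}; value = - \frac{3 \log{\left(\frac{7}{2} \right)}}{8} - \frac{3 \log{\left(\frac{5}{2} \right)}}{8} + \frac{3 \log{\left(\frac{3}{2} \right)}}{8} + \frac{3 \log{\left(\frac{9}{2} \right)}}{8}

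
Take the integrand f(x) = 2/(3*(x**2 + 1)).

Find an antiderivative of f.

Any candidate F(x) must reproduce f(x) exactly when differentiated.
Check: d/dx[2*atan(x)/3] = 2/(3*x**2 + 3), which equals f(x).

An antiderivative is F(x) = 2*atan(x)/3.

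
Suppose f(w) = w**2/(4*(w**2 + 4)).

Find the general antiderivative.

Check any antiderivative F(w) by computing F'(w) and comparing it with f(w).
Check: d/dw[(w - 2*atan(w/2))/4] = w**2/(4*w**2 + 16), which equals f(w).

F(w) = (w - 2*atan(w/2))/4 + C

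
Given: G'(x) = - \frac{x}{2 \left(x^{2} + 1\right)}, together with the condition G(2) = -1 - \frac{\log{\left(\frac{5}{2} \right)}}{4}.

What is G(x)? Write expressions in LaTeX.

G'(x) matches the chain-rule pattern g'(h)*h' with inner function h(x) = \frac{x^{2}}{2} + \frac{1}{2}; substituting u = h(x) collapses the integral.
A general antiderivative is - \frac{\log{\left(\frac{x^{2}}{2} + \frac{1}{2} \right)}}{4} + C.
The condition gives C = -1 - \frac{\log{\left(\frac{5}{2} \right)}}{4} - (- \frac{\log{\left(\frac{5}{2} \right)}}{4}) = -1.
So G(x) = - \frac{\log{\left(\frac{x^{2}}{2} + \frac{1}{2} \right)} + 4}{4}.
Check: d/dx[- \frac{\log{\left(\frac{x^{2}}{2} + \frac{1}{2} \right)} + 4}{4}] = - \frac{x}{2 x^{2} + 2}, which equals G'(x).

G(x) = - \frac{\log{\left(\frac{x^{2}}{2} + \frac{1}{2} \right)} + 4}{4}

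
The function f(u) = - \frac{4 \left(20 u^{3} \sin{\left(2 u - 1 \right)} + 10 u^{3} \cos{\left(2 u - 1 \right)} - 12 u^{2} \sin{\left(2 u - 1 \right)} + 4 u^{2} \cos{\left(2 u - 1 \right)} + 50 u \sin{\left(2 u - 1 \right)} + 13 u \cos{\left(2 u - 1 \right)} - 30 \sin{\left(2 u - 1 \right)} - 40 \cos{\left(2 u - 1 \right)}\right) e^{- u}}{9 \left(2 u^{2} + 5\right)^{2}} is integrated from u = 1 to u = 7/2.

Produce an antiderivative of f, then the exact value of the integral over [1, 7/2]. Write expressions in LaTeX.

Antiderivative: F(u) = \frac{4 \left(\frac{5 u}{3} - 1\right) e^{- u} \cos{\left(2 u - 1 \right)}}{3 \left(2 u^{2} + 5\right)}; value = - \frac{8 \cos{\left(1 \right)}}{63 e} + \frac{116 \cos{\left(6 \right)}}{531 e^{\frac{7}{2}}}

Since d/du undoes antidifferentiation here, F'(u) = f(u) is required of F(u).
F(u) = \frac{4 \left(\frac{5 u}{3} - 1\right) e^{- u} \cos{\left(2 u - 1 \right)}}{3 \left(2 u^{2} + 5\right)} is an antiderivative of f.
Check: d/du[\frac{4 \left(\frac{5 u}{3} - 1\right) e^{- u} \cos{\left(2 u - 1 \right)}}{3 \left(2 u^{2} + 5\right)}] = \frac{- 80 u^{3} \sin{\left(2 u - 1 \right)} - 40 u^{3} \cos{\left(2 u - 1 \right)} + 48 u^{2} \sin{\left(2 u - 1 \right)} - 16 u^{2} \cos{\left(2 u - 1 \right)} - 200 u \sin{\left(2 u - 1 \right)} - 52 u \cos{\left(2 u - 1 \right)} + 120 \sin{\left(2 u - 1 \right)} + 160 \cos{\left(2 u - 1 \right)}}{36 u^{4} e^{u} + 180 u^{2} e^{u} + 225 e^{u}}, which equals f(u).
F(7/2) = \frac{116 \cos{\left(6 \right)}}{531 e^{\frac{7}{2}}}; F(1) = \frac{8 \cos{\left(1 \right)}}{63 e}.
Integral = F(7/2) - F(1) = - \frac{8 \cos{\left(1 \right)}}{63 e} + \frac{116 \cos{\left(6 \right)}}{531 e^{\frac{7}{2}}}.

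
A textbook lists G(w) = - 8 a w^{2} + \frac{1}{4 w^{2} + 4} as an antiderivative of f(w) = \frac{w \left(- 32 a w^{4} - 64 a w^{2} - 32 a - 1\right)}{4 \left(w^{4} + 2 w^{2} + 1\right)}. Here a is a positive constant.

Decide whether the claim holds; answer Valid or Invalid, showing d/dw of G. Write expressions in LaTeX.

Invalid: d/dw[G] - f = \frac{- 32 a w^{5} - 64 a w^{3} - 32 a w - w}{4 w^{4} + 8 w^{2} + 4}, which is not 0.

d/dw[G] = \frac{- 32 a w^{5} - 64 a w^{3} - 32 a w - w}{2 w^{4} + 4 w^{2} + 2}
d/dw[G] - f(w) = \frac{- 32 a w^{5} - 64 a w^{3} - 32 a w - w}{4 w^{4} + 8 w^{2} + 4} != 0.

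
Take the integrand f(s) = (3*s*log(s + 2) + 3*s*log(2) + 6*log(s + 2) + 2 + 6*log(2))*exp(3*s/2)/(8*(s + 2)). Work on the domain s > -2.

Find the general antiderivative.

F(s) = exp(3*s/2)*log(2*s + 4)/4 + C

Recognize the product-rule pattern: f = u'v + uv' with u = exp(3*s/2)/4, v = log(2*s + 4), so integration by parts undoes it.
Check: d/ds[exp(3*s/2)*log(2*s + 4)/4] = (3*s*exp(3*s/2)*log(s + 2) + 3*s*exp(3*s/2)*log(2) + 6*exp(3*s/2)*log(s + 2) + 2*exp(3*s/2) + 6*exp(3*s/2)*log(2))/(8*s + 16), which equals f(s).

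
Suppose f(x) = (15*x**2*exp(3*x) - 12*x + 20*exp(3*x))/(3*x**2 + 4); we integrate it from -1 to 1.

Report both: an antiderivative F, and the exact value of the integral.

Differentiate the proposed F(x) back; it has to land on f(x) exactly.
F(x) = (5*exp(3*x) - 6*log(x**2 + 4/3))/3 is an antiderivative of f.
Check: d/dx[(5*exp(3*x) - 6*log(x**2 + 4/3))/3] = (15*x**2*exp(3*x) - 12*x + 20*exp(3*x))/(3*x**2 + 4) = f(x).
F(1) = -2*log(7/3) + 5*exp(3)/3; F(-1) = -2*log(7/3) + 5*exp(-3)/3.
Integral = F(1) - F(-1) = -5*exp(-3)/3 + 5*exp(3)/3.

Antiderivative: F(x) = (5*exp(3*x) - 6*log(x**2 + 4/3))/3; value = -5*exp(-3)/3 + 5*exp(3)/3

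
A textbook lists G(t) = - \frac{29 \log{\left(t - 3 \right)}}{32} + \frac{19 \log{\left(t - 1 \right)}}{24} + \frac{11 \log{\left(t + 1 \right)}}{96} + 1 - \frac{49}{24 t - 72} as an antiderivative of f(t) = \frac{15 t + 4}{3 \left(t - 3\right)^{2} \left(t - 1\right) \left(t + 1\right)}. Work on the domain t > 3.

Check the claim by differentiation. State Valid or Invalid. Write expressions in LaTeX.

Valid - differentiating G returns exactly f.

d/dt[G] = \frac{15 t + 4}{3 t^{4} - 18 t^{3} + 24 t^{2} + 18 t - 27}
This equals f(t) exactly, so the claim holds.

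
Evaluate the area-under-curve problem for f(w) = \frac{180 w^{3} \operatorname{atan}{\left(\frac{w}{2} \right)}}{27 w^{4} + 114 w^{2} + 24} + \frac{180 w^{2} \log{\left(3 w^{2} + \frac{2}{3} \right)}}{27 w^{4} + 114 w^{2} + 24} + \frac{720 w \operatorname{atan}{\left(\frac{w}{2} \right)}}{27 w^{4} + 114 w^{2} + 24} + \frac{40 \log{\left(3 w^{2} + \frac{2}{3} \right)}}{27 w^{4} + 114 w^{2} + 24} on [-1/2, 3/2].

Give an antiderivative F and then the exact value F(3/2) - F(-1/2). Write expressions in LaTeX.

Antiderivative: F(w) = \frac{10 \log{\left(3 w^{2} + \frac{2}{3} \right)} \operatorname{atan}{\left(\frac{w}{2} \right)}}{3}; value = \frac{10 \log{\left(\frac{17}{12} \right)} \operatorname{atan}{\left(\frac{1}{4} \right)}}{3} + \frac{10 \log{\left(\frac{89}{12} \right)} \operatorname{atan}{\left(\frac{3}{4} \right)}}{3}

Recognize the product-rule pattern: f = u'v + uv' with u = \frac{10 \operatorname{atan}{\left(\frac{w}{2} \right)}}{3}, v = \log{\left(3 w^{2} + \frac{2}{3} \right)}, so integration by parts undoes it.
F(w) = \frac{10 \log{\left(3 w^{2} + \frac{2}{3} \right)} \operatorname{atan}{\left(\frac{w}{2} \right)}}{3} is an antiderivative of f.
Check: d/dw[\frac{10 \log{\left(3 w^{2} + \frac{2}{3} \right)} \operatorname{atan}{\left(\frac{w}{2} \right)}}{3}] = \frac{180 w^{3} \operatorname{atan}{\left(\frac{w}{2} \right)} + 180 w^{2} \log{\left(3 w^{2} + \frac{2}{3} \right)} + 720 w \operatorname{atan}{\left(\frac{w}{2} \right)} + 40 \log{\left(3 w^{2} + \frac{2}{3} \right)}}{27 w^{4} + 114 w^{2} + 24}, which equals f(w).
F(3/2) = \frac{10 \log{\left(\frac{89}{12} \right)} \operatorname{atan}{\left(\frac{3}{4} \right)}}{3}; F(-1/2) = - \frac{10 \log{\left(\frac{17}{12} \right)} \operatorname{atan}{\left(\frac{1}{4} \right)}}{3}.
Integral = F(3/2) - F(-1/2) = \frac{10 \log{\left(\frac{17}{12} \right)} \operatorname{atan}{\left(\frac{1}{4} \right)}}{3} + \frac{10 \log{\left(\frac{89}{12} \right)} \operatorname{atan}{\left(\frac{3}{4} \right)}}{3}.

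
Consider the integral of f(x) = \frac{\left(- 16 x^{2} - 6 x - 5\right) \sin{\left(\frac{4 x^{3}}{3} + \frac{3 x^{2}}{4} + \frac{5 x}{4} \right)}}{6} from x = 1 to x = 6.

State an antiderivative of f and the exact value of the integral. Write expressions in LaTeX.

Antiderivative: F(x) = \frac{2 \cos{\left(\frac{4 x^{3}}{3} + \frac{3 x^{2}}{4} + \frac{5 x}{4} \right)}}{3}; value = \frac{2 \cos{\left(\frac{645}{2} \right)}}{3} - \frac{2 \cos{\left(\frac{10}{3} \right)}}{3}

The substitution u = \frac{4 x^{3}}{3} + \frac{3 x^{2}}{4} + \frac{5 x}{4} works: f is exactly (dF/du)*(du/dx) for that inner function.
F(x) = \frac{2 \cos{\left(\frac{4 x^{3}}{3} + \frac{3 x^{2}}{4} + \frac{5 x}{4} \right)}}{3} is an antiderivative of f.
Check: d/dx[\frac{2 \cos{\left(\frac{4 x^{3}}{3} + \frac{3 x^{2}}{4} + \frac{5 x}{4} \right)}}{3}] = - \frac{8 x^{2} \sin{\left(\frac{4 x^{3}}{3} + \frac{3 x^{2}}{4} + \frac{5 x}{4} \right)}}{3} - x \sin{\left(\frac{4 x^{3}}{3} + \frac{3 x^{2}}{4} + \frac{5 x}{4} \right)} - \frac{5 \sin{\left(\frac{4 x^{3}}{3} + \frac{3 x^{2}}{4} + \frac{5 x}{4} \right)}}{6}, which equals f(x).
F(6) = \frac{2 \cos{\left(\frac{645}{2} \right)}}{3}; F(1) = \frac{2 \cos{\left(\frac{10}{3} \right)}}{3}.
Integral = F(6) - F(1) = \frac{2 \cos{\left(\frac{645}{2} \right)}}{3} - \frac{2 \cos{\left(\frac{10}{3} \right)}}{3}.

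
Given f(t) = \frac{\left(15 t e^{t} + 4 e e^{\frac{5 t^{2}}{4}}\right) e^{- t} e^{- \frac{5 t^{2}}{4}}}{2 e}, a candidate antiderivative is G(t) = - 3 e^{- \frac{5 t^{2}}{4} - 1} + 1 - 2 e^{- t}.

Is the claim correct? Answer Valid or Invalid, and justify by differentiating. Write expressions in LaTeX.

Valid. The derivative of G reproduces f.

d/dt[G] = \frac{\left(15 t e^{t} + 4 e e^{\frac{5 t^{2}}{4}}\right) e^{- t} e^{- \frac{5 t^{2}}{4}}}{2 e}
This equals f(t) exactly, so the claim holds.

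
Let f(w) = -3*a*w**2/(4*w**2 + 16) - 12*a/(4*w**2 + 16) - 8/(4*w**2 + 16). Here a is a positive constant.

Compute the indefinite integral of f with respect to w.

F(w) = -3*a*w/4 - atan(w/2) + C

Integrate term by term and add the pieces.
Check: d/dw[-3*a*w/4 - atan(w/2)] = (-3*a*w**2 - 12*a - 8)/(4*w**2 + 16), which equals f(w).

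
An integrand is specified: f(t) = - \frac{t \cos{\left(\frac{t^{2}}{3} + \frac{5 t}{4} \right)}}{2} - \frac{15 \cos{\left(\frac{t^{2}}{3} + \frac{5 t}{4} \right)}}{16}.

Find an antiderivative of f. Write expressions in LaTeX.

An antiderivative is F(t) = - \frac{3 \sin{\left(\frac{t^{2}}{3} + \frac{5 t}{4} \right)}}{4}.

The substitution u = \frac{t^{2}}{3} + \frac{5 t}{4} works: f is exactly (dF/du)*(du/dt) for that inner function.
Check: d/dt[- \frac{3 \sin{\left(\frac{t^{2}}{3} + \frac{5 t}{4} \right)}}{4}] = - \frac{t \cos{\left(\frac{t^{2}}{3} + \frac{5 t}{4} \right)}}{2} - \frac{15 \cos{\left(\frac{t^{2}}{3} + \frac{5 t}{4} \right)}}{16} = f(t).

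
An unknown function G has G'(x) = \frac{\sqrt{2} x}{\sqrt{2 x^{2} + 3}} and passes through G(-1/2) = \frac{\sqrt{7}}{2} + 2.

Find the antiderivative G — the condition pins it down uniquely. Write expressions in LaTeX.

The substitution u = x^{2} + \frac{3}{2} works: G'(x) is exactly (dG/du)*(du/dx) for that inner function.
A general antiderivative is \sqrt{x^{2} + \frac{3}{2}} + C.
The condition gives C = \frac{\sqrt{7}}{2} + 2 - (\frac{\sqrt{7}}{2}) = 2.
So G(x) = \frac{\sqrt{2} \sqrt{2 x^{2} + 3} + 4}{2}.
Check: d/dx[\frac{\sqrt{2} \sqrt{2 x^{2} + 3} + 4}{2}] = \frac{\sqrt{2} x}{\sqrt{2 x^{2} + 3}} = G'(x).

G(x) = \frac{\sqrt{2} \sqrt{2 x^{2} + 3} + 4}{2}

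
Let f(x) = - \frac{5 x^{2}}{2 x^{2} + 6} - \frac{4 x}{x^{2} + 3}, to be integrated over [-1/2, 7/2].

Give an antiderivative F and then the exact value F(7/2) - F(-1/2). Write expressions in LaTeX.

The integrand splits into summands that can be handled one at a time.
F(x) = - \frac{5 x + 4 \log{\left(x^{2} + 3 \right)} - 5 \sqrt{3} \operatorname{atan}{\left(\frac{\sqrt{3} x}{3} \right)}}{2} is an antiderivative of f.
Check: d/dx[- \frac{5 x + 4 \log{\left(x^{2} + 3 \right)} - 5 \sqrt{3} \operatorname{atan}{\left(\frac{\sqrt{3} x}{3} \right)}}{2}] = \frac{- 5 x^{2} - 8 x}{2 x^{2} + 6}, which equals f(x).
F(7/2) = - \frac{35}{4} - 2 \log{\left(\frac{61}{4} \right)} + \frac{5 \sqrt{3} \operatorname{atan}{\left(\frac{7 \sqrt{3}}{6} \right)}}{2}; F(-1/2) = - 2 \log{\left(\frac{13}{4} \right)} - \frac{5 \sqrt{3} \operatorname{atan}{\left(\frac{\sqrt{3}}{6} \right)}}{2} + \frac{5}{4}.
Integral = F(7/2) - F(-1/2) = -10 - 2 \log{\left(\frac{61}{4} \right)} + \frac{5 \sqrt{3} \operatorname{atan}{\left(\frac{\sqrt{3}}{6} \right)}}{2} + 2 \log{\left(\frac{13}{4} \right)} + \frac{5 \sqrt{3} \operatorname{atan}{\left(\frac{7 \sqrt{3}}{6} \right)}}{2}.

Antiderivative: F(x) = - \frac{5 x + 4 \log{\left(x^{2} + 3 \right)} - 5 \sqrt{3} \operatorname{atan}{\left(\frac{\sqrt{3} x}{3} \right)}}{2}; value = -10 - 2 \log{\left(\frac{61}{4} \right)} + \frac{5 \sqrt{3} \operatorname{atan}{\left(\frac{\sqrt{3}}{6} \right)}}{2} + 2 \log{\left(\frac{13}{4} \right)} + \frac{5 \sqrt{3} \operatorname{atan}{\left(\frac{7 \sqrt{3}}{6} \right)}}{2}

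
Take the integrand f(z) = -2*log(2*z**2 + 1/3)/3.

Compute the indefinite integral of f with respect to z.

F(z) = -2*z*log(2*z**2 + 1/3)/3 + 4*z/3 - 2*sqrt(6)*atan(sqrt(6)*z)/9 + C

Since d/dz undoes antidifferentiation here, F'(z) = f(z) is required of F(z).
Check: d/dz[-2*z*log(2*z**2 + 1/3)/3 + 4*z/3 - 2*sqrt(6)*atan(sqrt(6)*z)/9] = -2*log(2*z**2 + 1/3)/3 = f(z).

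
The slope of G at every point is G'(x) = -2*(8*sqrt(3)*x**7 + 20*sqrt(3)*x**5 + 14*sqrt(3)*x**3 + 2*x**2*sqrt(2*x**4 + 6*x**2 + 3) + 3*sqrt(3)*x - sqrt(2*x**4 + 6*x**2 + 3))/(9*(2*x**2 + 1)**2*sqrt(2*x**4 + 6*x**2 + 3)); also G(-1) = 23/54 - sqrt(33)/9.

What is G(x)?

A candidate passes only if d/dx[G] lands on the given G'(x) exactly.
A general antiderivative is x/(3*(3*x**2 + 3/2)) - sqrt(2*x**4/3 + 2*x**2 + 1)/3 + C.
The condition gives C = 23/54 - sqrt(33)/9 - (-sqrt(33)/9 - 2/27) = 1/2.
So G(x) = (-12*x**2*sqrt(2*x**4 + 6*x**2 + 3) + 18*sqrt(3)*x**2 + 4*sqrt(3)*x - 6*sqrt(2*x**4 + 6*x**2 + 3) + 9*sqrt(3))/(36*sqrt(3)*x**2 + 18*sqrt(3)).
Check: d/dx[(-12*x**2*sqrt(2*x**4 + 6*x**2 + 3) + 18*sqrt(3)*x**2 + 4*sqrt(3)*x - 6*sqrt(2*x**4 + 6*x**2 + 3) + 9*sqrt(3))/(36*sqrt(3)*x**2 + 18*sqrt(3))] = (-16*sqrt(3)*x**7 - 40*sqrt(3)*x**5 - 28*sqrt(3)*x**3 - 4*x**2*sqrt(2*x**4 + 6*x**2 + 3) - 6*sqrt(3)*x + 2*sqrt(2*x**4 + 6*x**2 + 3))/(36*x**4*sqrt(2*x**4 + 6*x**2 + 3) + 36*x**2*sqrt(2*x**4 + 6*x**2 + 3) + 9*sqrt(2*x**4 + 6*x**2 + 3)), which equals G'(x).

G(x) = (-12*x**2*sqrt(2*x**4 + 6*x**2 + 3) + 18*sqrt(3)*x**2 + 4*sqrt(3)*x - 6*sqrt(2*x**4 + 6*x**2 + 3) + 9*sqrt(3))/(36*sqrt(3)*x**2 + 18*sqrt(3))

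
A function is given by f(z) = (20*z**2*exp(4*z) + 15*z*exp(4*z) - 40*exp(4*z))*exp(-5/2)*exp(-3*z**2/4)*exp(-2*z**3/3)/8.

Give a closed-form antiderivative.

f matches the chain-rule pattern g'(h)*h' with inner function h(z) = -2*z**3/3 - 3*z**2/4 + 4*z - 5/2; substituting u = h(z) collapses the integral.
Check: d/dz[-5*exp(-5/2)*exp(4*z)*exp(-3*z**2/4)*exp(-2*z**3/3)/4] = (20*z**2*exp(4*z) + 15*z*exp(4*z) - 40*exp(4*z))*exp(-5/2)*exp(-3*z**2/4)*exp(-2*z**3/3)/8 = f(z).

An antiderivative is F(z) = -5*exp(-5/2)*exp(4*z)*exp(-3*z**2/4)*exp(-2*z**3/3)/4.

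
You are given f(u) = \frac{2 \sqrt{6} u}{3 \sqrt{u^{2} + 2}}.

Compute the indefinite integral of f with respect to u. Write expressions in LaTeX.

F(u) = \frac{4 \sqrt{\frac{3 u^{2}}{2} + 3}}{3} + C

f matches the chain-rule pattern g'(h)*h' with inner function h(u) = \frac{3 u^{2}}{2} + 3; substituting w = h(u) collapses the integral.
Check: d/du[\frac{4 \sqrt{\frac{3 u^{2}}{2} + 3}}{3}] = \frac{2 \sqrt{6} u}{3 \sqrt{u^{2} + 2}} = f(u).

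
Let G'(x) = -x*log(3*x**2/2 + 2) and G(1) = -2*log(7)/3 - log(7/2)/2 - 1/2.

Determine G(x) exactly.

Differentiate the proposed G(x) back; it has to land on the given G'(x).
A general antiderivative is -x**2*log(3*x**2/2 + 2)/2 + x**2/2 - 2*log(3*x**2 + 4)/3 + C.
The condition gives C = -2*log(7)/3 - log(7/2)/2 - 1/2 - (-2*log(7)/3 - log(7/2)/2 + 1/2) = -1.
So G(x) = -x**2*log(3*x**2/2 + 2)/2 + x**2/2 - 2*log(3*x**2 + 4)/3 - 1.
Check: d/dx[-x**2*log(3*x**2/2 + 2)/2 + x**2/2 - 2*log(3*x**2 + 4)/3 - 1] = -x*log(3*x**2/2 + 2) = G'(x).

G(x) = -x**2*log(3*x**2/2 + 2)/2 + x**2/2 - 2*log(3*x**2 + 4)/3 - 1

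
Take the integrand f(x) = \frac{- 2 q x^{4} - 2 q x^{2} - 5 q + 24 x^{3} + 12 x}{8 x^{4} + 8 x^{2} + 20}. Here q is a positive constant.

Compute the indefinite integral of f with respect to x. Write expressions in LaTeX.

Whatever form F(x) takes, F'(x) = f(x) is non-negotiable.
Check: d/dx[- \frac{q x}{4} + \frac{3 \log{\left(x^{4} + x^{2} + \frac{5}{2} \right)}}{4}] = \frac{- 2 q x^{4} - 2 q x^{2} - 5 q + 24 x^{3} + 12 x}{8 x^{4} + 8 x^{2} + 20} = f(x).

F(x) = - \frac{q x}{4} + \frac{3 \log{\left(x^{4} + x^{2} + \frac{5}{2} \right)}}{4} + C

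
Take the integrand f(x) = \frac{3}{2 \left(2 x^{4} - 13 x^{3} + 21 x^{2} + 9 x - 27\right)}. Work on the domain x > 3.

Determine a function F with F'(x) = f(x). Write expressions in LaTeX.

Factor the denominator (2 \left(x - 3\right)^{2} \left(x + 1\right) \left(2 x - 3\right)) and decompose: f = \frac{4}{15 \left(2 x - 3\right)} - \frac{3}{160 \left(x + 1\right)} - \frac{11}{96 \left(x - 3\right)} + \frac{1}{8 \left(x - 3\right)^{2}}; each piece integrates to a log, atan, or power term.
Check: d/dx[\frac{- 55 x \log{\left(x - 3 \right)} + 64 x \log{\left(x - \frac{3}{2} \right)} - 9 x \log{\left(x + 1 \right)} + 165 \log{\left(x - 3 \right)} - 192 \log{\left(x - \frac{3}{2} \right)} + 27 \log{\left(x + 1 \right)} - 60}{480 x - 1440}] = \frac{3}{4 x^{4} - 26 x^{3} + 42 x^{2} + 18 x - 54}, which equals f(x).

An antiderivative is F(x) = \frac{- 55 x \log{\left(x - 3 \right)} + 64 x \log{\left(x - \frac{3}{2} \right)} - 9 x \log{\left(x + 1 \right)} + 165 \log{\left(x - 3 \right)} - 192 \log{\left(x - \frac{3}{2} \right)} + 27 \log{\left(x + 1 \right)} - 60}{480 x - 1440}.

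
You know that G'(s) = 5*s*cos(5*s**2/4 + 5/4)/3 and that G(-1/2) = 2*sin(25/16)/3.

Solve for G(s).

G'(s) matches the chain-rule pattern g'(h)*h' with inner function h(s) = 5*s**2/4 + 5/4; substituting u = h(s) collapses the integral.
A general antiderivative is 2*sin(5*s**2/4 + 5/4)/3 + C.
The condition gives C = 2*sin(25/16)/3 - (2*sin(25/16)/3) = 0.
So G(s) = 2*sin(5*s**2/4 + 5/4)/3.
Check: d/ds[2*sin(5*s**2/4 + 5/4)/3] = 5*s*cos(5*s**2/4 + 5/4)/3 = G'(s).

G(s) = 2*sin(5*s**2/4 + 5/4)/3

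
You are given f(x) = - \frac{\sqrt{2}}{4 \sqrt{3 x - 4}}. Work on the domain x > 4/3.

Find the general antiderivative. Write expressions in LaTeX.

Recover f(x) by differentiating a candidate F(x); any mismatch rules it out.
Check: d/dx[- \frac{\sqrt{\frac{3 x}{2} - 2}}{3}] = - \frac{\sqrt{2}}{4 \sqrt{3 x - 4}} = f(x).

F(x) = - \frac{\sqrt{\frac{3 x}{2} - 2}}{3} + C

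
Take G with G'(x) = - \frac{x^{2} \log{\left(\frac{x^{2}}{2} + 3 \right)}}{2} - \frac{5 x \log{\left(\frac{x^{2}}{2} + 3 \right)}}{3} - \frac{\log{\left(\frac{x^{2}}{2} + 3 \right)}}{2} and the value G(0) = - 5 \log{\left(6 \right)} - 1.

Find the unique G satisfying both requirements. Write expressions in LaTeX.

Integrate term by term and add the pieces.
A general antiderivative is \frac{x^{3}}{9} + \frac{5 x^{2}}{6} - x + \left(- \frac{x^{3}}{6} - \frac{5 x^{2}}{6} - \frac{x}{2}\right) \log{\left(\frac{x^{2}}{2} + 3 \right)} - 5 \log{\left(x^{2} + 6 \right)} + \sqrt{6} \operatorname{atan}{\left(\frac{\sqrt{6} x}{6} \right)} + C.
The condition gives C = - 5 \log{\left(6 \right)} - 1 - (- 5 \log{\left(6 \right)}) = -1.
So G(x) = \frac{x^{3}}{9} + \frac{5 x^{2}}{6} - x + \left(- \frac{x^{3}}{6} - \frac{5 x^{2}}{6} - \frac{x}{2}\right) \log{\left(\frac{x^{2}}{2} + 3 \right)} - 5 \log{\left(x^{2} + 6 \right)} + \sqrt{6} \operatorname{atan}{\left(\frac{\sqrt{6} x}{6} \right)} - 1.
Check: d/dx[\frac{x^{3}}{9} + \frac{5 x^{2}}{6} - x + \left(- \frac{x^{3}}{6} - \frac{5 x^{2}}{6} - \frac{x}{2}\right) \log{\left(\frac{x^{2}}{2} + 3 \right)} - 5 \log{\left(x^{2} + 6 \right)} + \sqrt{6} \operatorname{atan}{\left(\frac{\sqrt{6} x}{6} \right)} - 1] = - \frac{x^{2} \log{\left(\frac{x^{2}}{2} + 3 \right)}}{2} - \frac{5 x \log{\left(\frac{x^{2}}{2} + 3 \right)}}{3} - \frac{\log{\left(\frac{x^{2}}{2} + 3 \right)}}{2} = G'(x).

G(x) = \frac{x^{3}}{9} + \frac{5 x^{2}}{6} - x + \left(- \frac{x^{3}}{6} - \frac{5 x^{2}}{6} - \frac{x}{2}\right) \log{\left(\frac{x^{2}}{2} + 3 \right)} - 5 \log{\left(x^{2} + 6 \right)} + \sqrt{6} \operatorname{atan}{\left(\frac{\sqrt{6} x}{6} \right)} - 1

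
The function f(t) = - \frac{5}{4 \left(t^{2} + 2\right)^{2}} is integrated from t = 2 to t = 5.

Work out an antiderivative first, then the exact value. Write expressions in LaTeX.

Antiderivative: F(t) = - \frac{5 \left(\sqrt{2} t^{2} \operatorname{atan}{\left(\frac{\sqrt{2} t}{2} \right)} + 2 t + 2 \sqrt{2} \operatorname{atan}{\left(\frac{\sqrt{2} t}{2} \right)}\right)}{32 \left(t^{2} + 2\right)}; value = - \frac{5 \sqrt{2} \operatorname{atan}{\left(\frac{5 \sqrt{2}}{2} \right)}}{32} + \frac{5}{108} + \frac{5 \sqrt{2} \operatorname{atan}{\left(\sqrt{2} \right)}}{32}

For F(t) to be correct the identity F'(t) - f(t) = 0 must hold.
F(t) = - \frac{5 \left(\sqrt{2} t^{2} \operatorname{atan}{\left(\frac{\sqrt{2} t}{2} \right)} + 2 t + 2 \sqrt{2} \operatorname{atan}{\left(\frac{\sqrt{2} t}{2} \right)}\right)}{32 \left(t^{2} + 2\right)} is an antiderivative of f.
Check: d/dt[- \frac{5 \left(\sqrt{2} t^{2} \operatorname{atan}{\left(\frac{\sqrt{2} t}{2} \right)} + 2 t + 2 \sqrt{2} \operatorname{atan}{\left(\frac{\sqrt{2} t}{2} \right)}\right)}{32 \left(t^{2} + 2\right)}] = - \frac{5}{4 t^{4} + 16 t^{2} + 16}, which equals f(t).
F(5) = - \frac{5 \sqrt{2} \operatorname{atan}{\left(\frac{5 \sqrt{2}}{2} \right)}}{32} - \frac{25}{432}; F(2) = - \frac{5 \sqrt{2} \operatorname{atan}{\left(\sqrt{2} \right)}}{32} - \frac{5}{48}.
Integral = F(5) - F(2) = - \frac{5 \sqrt{2} \operatorname{atan}{\left(\frac{5 \sqrt{2}}{2} \right)}}{32} + \frac{5}{108} + \frac{5 \sqrt{2} \operatorname{atan}{\left(\sqrt{2} \right)}}{32}.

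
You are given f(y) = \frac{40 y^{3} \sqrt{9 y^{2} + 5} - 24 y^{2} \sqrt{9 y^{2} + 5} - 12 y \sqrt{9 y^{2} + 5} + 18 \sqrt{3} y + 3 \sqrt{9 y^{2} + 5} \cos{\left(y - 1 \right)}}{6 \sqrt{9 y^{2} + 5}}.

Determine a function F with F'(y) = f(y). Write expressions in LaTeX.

An antiderivative is F(y) = \frac{5 y^{4}}{3} - \frac{4 y^{3}}{3} - y^{2} + \sqrt{3 y^{2} + \frac{5}{3}} + \frac{\sin{\left(y - 1 \right)}}{2}.

Any candidate F(y) must reproduce f(y) exactly when differentiated.
Check: d/dy[\frac{5 y^{4}}{3} - \frac{4 y^{3}}{3} - y^{2} + \sqrt{3 y^{2} + \frac{5}{3}} + \frac{\sin{\left(y - 1 \right)}}{2}] = \frac{40 y^{3} \sqrt{9 y^{2} + 5} - 24 y^{2} \sqrt{9 y^{2} + 5} - 12 y \sqrt{9 y^{2} + 5} + 18 \sqrt{3} y + 3 \sqrt{9 y^{2} + 5} \cos{\left(y - 1 \right)}}{6 \sqrt{9 y^{2} + 5}} = f(y).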